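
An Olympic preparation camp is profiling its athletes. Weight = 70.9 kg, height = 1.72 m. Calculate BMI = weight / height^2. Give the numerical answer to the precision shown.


height^2 = 1.72^2 = 2.9584
BMI = 70.9 / 2.9584 = 23.97 kg/m^2

23.97 kg/m^2


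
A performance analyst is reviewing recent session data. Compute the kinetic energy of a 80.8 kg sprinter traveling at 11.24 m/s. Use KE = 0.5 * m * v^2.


Velocity squared = 126.3376
KE = 0.5 * 80.8 * 126.3376 = 5104.04 J

5104.04 J


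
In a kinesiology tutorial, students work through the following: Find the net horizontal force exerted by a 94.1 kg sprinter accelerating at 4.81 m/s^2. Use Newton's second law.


Newton's second law: F = m * a
F = 94.1 * 4.81 = 452.62 N

452.62 N


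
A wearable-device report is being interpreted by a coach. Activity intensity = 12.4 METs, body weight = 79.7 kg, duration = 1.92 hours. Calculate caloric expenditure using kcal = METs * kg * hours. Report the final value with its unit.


kcal = 12.4 * 79.7 * 1.92
= 988.28 * 1.92
= 1897.5 kcal

1897.5 kcal


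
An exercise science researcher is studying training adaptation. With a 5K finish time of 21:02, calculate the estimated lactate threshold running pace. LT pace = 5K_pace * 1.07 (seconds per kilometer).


Race duration = 1262 s for 5 km
Average pace = 1262 / 5 = 252.4 s/km
LT pace = 252.4 * 1.07
= 270.07 s/km

270.07 s/km


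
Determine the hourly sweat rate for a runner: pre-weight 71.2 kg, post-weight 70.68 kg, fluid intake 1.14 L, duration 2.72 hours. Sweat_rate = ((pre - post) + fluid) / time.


Mass lost = 71.2 - 70.68 = 0.52 kg
Add fluid consumed: 0.52 + 1.14 = 1.66 L total sweat
Sweat rate = 1.66 / 2.72 = 0.61 L/h

0.61 L/h


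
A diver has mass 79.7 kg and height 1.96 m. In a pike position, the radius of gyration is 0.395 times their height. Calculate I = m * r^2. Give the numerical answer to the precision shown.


r = 0.395 * 1.96 = 0.7742 m
I = m * r^2 = 79.7 * 0.599386 = 47.771 kg*m^2

47.771 kg*m^2


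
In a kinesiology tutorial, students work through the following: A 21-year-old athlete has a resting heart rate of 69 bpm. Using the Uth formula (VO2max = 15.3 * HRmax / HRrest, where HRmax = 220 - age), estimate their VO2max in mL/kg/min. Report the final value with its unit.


HRmax = 220 - 21 = 199 bpm
Ratio = HRmax / HRrest = 199 / 69 = 2.8841
VO2max = 15.3 * 2.8841 = 44.13 mL/kg/min

44.13 mL/kg/min


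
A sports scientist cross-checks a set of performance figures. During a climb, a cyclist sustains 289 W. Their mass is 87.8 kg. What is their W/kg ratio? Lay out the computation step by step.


Power-to-weight = 289 W / 87.8 kg
= 3.292 W/kg

3.292 W/kg


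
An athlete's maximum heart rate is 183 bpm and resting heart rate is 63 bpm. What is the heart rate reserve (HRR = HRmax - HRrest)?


HRR = HRmax - HRrest
= 183 - 63
= 120 bpm

120 bpm


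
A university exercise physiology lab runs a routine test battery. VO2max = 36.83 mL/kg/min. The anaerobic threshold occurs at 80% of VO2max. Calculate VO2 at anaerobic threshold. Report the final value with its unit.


AT fraction = 80 / 100 = 0.8
AT VO2 = 36.83 * 0.8
= 29.46 mL/kg/min

29.46 mL/kg/min


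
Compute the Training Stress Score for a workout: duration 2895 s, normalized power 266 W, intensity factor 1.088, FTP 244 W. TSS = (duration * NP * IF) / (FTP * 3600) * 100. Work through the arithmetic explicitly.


Product = 2895 * 266 * 1.088 = 837836.16
Base = 244 * 3600 = 878400
TSS = 837836.16 / 878400 * 100 = 95.38

95.38 TSS


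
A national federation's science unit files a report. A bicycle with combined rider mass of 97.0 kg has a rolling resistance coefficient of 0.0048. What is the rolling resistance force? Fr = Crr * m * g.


Fr = 0.0048 * 97.0 * 9.81
= 0.4656 * 9.81
= 4.568 N

4.568 N


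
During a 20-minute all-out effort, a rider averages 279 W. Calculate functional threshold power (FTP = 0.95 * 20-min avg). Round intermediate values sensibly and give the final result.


FTP = 0.95 * 279
= 265.05 W

265.05 W


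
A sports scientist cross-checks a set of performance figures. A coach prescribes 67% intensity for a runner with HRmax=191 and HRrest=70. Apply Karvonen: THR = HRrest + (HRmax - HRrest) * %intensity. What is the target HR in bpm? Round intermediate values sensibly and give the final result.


Heart rate reserve = 191 - 70 = 121
Intensity fraction = 67 / 100 = 0.67
THR = 70 + 121 * 0.67 = 151.07 bpm

151.07 bpm


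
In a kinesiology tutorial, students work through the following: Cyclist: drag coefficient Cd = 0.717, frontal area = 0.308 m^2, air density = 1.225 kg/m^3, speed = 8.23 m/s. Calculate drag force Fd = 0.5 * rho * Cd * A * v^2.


v^2 = 8.23^2 = 67.7329
Fd = 0.5 * 1.225 * 0.717 * 0.308 * 67.7329
= 9.162 N

9.162 N


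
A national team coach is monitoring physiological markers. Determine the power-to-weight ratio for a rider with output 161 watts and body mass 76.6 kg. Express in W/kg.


P/W = 161 / 76.6 = 2.102 W/kg

2.102 W/kg


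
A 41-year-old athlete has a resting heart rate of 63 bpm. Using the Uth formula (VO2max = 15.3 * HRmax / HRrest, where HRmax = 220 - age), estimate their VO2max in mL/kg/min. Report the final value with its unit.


HRmax = 220 - 41 = 179 bpm
Ratio = HRmax / HRrest = 179 / 63 = 2.8413
VO2max = 15.3 * 2.8413 = 43.47 mL/kg/min

43.47 mL/kg/min


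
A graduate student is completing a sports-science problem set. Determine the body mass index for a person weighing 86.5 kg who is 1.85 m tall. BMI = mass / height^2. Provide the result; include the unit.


BMI = mass / height^2
= 86.5 / 1.85^2
= 86.5 / 3.4225
= 25.27 kg/m^2

25.27 kg/m^2


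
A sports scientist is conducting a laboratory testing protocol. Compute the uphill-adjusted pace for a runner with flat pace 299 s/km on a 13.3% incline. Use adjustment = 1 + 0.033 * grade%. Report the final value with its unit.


Adjustment factor = 1 + 0.033 * 13.3 = 1.4389
Grade-adjusted pace = 299 * 1.4389 = 430.23 s/km

430.23 s/km


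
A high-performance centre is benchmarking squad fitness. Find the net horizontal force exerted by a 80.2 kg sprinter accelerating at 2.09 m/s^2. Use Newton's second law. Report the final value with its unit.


Newton's second law: F = m * a
F = 80.2 * 2.09 = 167.62 N

167.62 N


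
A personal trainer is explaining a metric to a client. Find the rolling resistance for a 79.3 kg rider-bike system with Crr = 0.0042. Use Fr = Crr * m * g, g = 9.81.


m * g = 79.3 * 9.81 = 777.933 N
Fr = 0.0042 * 777.933 = 3.267 N

3.267 N


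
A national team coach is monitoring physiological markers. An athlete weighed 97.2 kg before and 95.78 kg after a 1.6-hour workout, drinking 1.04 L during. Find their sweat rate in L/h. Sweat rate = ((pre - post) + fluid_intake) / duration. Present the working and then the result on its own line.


Body mass change = 1.42 kg
Total sweat loss = 1.42 + 1.04 = 2.46 L
Rate = 2.46 / 1.6 = 1.538 L/h

1.538 L/h


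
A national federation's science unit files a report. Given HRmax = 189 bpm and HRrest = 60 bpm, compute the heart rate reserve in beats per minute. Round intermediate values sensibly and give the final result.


Heart rate reserve = maximum HR minus resting HR
HRR = 189 - 60 = 129 bpm

129 bpm


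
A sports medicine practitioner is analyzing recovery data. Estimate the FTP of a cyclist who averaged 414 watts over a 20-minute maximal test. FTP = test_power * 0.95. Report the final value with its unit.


FTP = 414 * 0.95 = 393.3 W

393.3 W


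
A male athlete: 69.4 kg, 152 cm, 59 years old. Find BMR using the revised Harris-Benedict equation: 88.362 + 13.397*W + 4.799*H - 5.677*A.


Intercept = 88.362
Weight contribution = 13.397 * 69.4 = 929.7518
Height contribution = 4.799 * 152 = 729.448
Age contribution = 5.677 * 59 = 334.943
BMR = 88.362 + 929.7518 + 729.448 - 334.943
= 1412.62 kcal/day

1412.62 kcal/day


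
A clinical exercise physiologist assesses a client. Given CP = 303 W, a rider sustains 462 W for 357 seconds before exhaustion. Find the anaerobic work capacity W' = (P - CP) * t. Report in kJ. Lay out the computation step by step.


Excess power = 462 - 303 = 159 W
Work above CP = 159 * 357 = 56763 J
W' = 56.763 kJ

56.763 kJ


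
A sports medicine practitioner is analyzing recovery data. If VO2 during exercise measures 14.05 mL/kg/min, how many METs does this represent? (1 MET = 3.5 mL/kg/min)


METs = VO2 / 3.5 = 14.05 / 3.5 = 4.01

4.01 METs


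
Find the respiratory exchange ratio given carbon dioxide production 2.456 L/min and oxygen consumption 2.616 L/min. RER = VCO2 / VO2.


VCO2 = 2.456 L/min
VO2 = 2.616 L/min
RER = 2.456 / 2.616 = 0.9388

0.9388


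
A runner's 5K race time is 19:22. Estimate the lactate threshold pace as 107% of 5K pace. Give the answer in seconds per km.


Total race time = 19*60 + 22 = 1162 seconds
5K pace = 1162 / 5 = 232.4 sec/km
LT pace = 232.4 * 1.07 = 248.67 sec/km

248.67 s/km


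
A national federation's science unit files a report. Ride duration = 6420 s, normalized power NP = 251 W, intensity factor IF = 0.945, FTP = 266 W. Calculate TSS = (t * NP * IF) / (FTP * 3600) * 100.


Numerator = 6420 * 251 * 0.945 = 1522791.9
Denominator = 266 * 3600 = 957600
TSS = 1522791.9 / 957600 * 100
= 159.02

159.02 TSS


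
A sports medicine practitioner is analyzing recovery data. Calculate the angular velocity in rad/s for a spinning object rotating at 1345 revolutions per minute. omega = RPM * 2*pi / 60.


omega = RPM * 2*pi / 60
= 1345 * 6.28318531 / 60
= 140.848 rad/s

140.848 rad/s


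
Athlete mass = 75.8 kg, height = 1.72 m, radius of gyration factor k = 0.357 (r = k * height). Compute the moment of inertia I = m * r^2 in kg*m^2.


r = k * height = 0.357 * 1.72 = 0.61404 m
r^2 = 0.61404^2 = 0.377045
I = 75.8 * 0.377045 = 28.58 kg*m^2

28.58 kg*m^2


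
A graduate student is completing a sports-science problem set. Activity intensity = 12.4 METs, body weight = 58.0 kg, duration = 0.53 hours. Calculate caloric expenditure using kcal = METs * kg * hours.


kcal = 12.4 * 58.0 * 0.53
= 719.2 * 0.53
= 381.18 kcal

381.18 kcal


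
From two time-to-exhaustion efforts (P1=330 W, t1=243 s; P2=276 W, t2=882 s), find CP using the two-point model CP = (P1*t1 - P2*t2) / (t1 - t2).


Work in trial 1 = 80190 J
Work in trial 2 = 243432 J
Delta work = -163242 J
Delta time = -639 s
CP = -163242 / -639 = 255.46 W

255.46 W


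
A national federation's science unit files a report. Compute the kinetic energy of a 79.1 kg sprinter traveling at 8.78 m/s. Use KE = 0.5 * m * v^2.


Velocity squared = 77.0884
KE = 0.5 * 79.1 * 77.0884 = 3048.85 J

3048.85 J


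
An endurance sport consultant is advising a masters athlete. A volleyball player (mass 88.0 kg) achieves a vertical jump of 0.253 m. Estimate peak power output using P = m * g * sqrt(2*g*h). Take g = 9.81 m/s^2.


2 * g * h = 2 * 9.81 * 0.253 = 4.96386
sqrt(4.96386) = 2.227972 m/s
P = 88.0 * 9.81 * 2.227972 = 1923.36 W

1923.36 W


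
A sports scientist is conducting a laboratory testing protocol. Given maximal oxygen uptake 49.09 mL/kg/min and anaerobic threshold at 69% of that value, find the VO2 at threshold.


Percentage as decimal = 0.69
VO2 at AT = 49.09 * 0.69 = 33.87 mL/kg/min

33.87 mL/kg/min


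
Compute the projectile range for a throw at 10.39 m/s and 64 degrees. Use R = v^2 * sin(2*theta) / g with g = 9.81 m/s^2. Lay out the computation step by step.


Two times the angle = 128 degrees
sin(128) = 0.788011
R = 107.9521 * 0.788011 / 9.81 = 8.672 m

8.672 m


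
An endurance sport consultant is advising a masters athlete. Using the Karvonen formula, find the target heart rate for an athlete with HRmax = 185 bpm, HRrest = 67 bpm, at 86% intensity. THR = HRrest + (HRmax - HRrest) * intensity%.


HRR = 185 - 67 = 118
THR = 67 + 118 * 0.86
= 67 + 101.48
= 168.48 bpm

168.48 bpm


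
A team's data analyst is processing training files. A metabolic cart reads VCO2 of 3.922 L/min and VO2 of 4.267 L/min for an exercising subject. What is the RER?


RER = VCO2 / VO2 = 3.922 / 4.267 = 0.9191

0.9191


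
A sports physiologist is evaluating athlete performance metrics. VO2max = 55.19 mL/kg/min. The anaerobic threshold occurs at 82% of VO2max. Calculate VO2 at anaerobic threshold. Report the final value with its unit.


AT fraction = 82 / 100 = 0.82
AT VO2 = 55.19 * 0.82
= 45.26 mL/kg/min

45.26 mL/kg/min


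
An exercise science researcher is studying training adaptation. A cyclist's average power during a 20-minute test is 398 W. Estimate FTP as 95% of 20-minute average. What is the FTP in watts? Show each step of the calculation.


FTP = 20-min power * 0.95
= 398 * 0.95
= 378.1 W

378.1 W


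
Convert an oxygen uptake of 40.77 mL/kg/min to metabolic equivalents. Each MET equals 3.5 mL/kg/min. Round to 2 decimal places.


One MET = 3.5 mL/kg/min
Number of METs = 40.77 / 3.5
= 11.65 METs

11.65 METs


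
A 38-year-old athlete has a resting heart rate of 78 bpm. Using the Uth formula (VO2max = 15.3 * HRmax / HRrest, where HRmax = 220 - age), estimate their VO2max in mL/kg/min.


HRmax = 220 - 38 = 182 bpm
Ratio = HRmax / HRrest = 182 / 78 = 2.3333
VO2max = 15.3 * 2.3333 = 35.7 mL/kg/min

35.7 mL/kg/min


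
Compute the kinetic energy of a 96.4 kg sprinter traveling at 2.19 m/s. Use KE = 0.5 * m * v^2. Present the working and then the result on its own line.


Velocity squared = 4.7961
KE = 0.5 * 96.4 * 4.7961 = 231.17 J

231.17 J


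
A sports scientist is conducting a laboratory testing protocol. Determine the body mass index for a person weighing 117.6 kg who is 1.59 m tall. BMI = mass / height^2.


BMI = mass / height^2
= 117.6 / 1.59^2
= 117.6 / 2.5281
= 46.52 kg/m^2

46.52 kg/m^2


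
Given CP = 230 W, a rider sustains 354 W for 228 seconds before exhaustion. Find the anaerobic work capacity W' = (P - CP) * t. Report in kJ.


Excess power = 354 - 230 = 124 W
Work above CP = 124 * 228 = 28272 J
W' = 28.272 kJ

28.272 kJ


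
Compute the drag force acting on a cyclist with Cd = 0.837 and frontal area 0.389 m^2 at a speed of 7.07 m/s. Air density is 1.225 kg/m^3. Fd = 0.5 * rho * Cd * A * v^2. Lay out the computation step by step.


Step 1: v^2 = 49.9849
Step 2: Fd = 0.5 * 1.225 * 0.837 * 0.389 * 49.9849
= 9.968 N

9.968 N


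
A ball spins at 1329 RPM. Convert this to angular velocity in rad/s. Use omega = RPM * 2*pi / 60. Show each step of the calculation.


omega = 1329 * 2 * pi / 60
= 1329 * 6.28318531 / 60
= 8350.353 / 60
= 139.173 rad/s

139.173 rad/s


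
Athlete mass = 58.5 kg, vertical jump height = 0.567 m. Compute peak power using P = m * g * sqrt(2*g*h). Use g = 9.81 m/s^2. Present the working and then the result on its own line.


sqrt(2 * 9.81 * 0.567) = sqrt(11.12454) = 3.335347 m/s
P = 58.5 * 9.81 * 3.335347
= 1914.11 W

1914.11 W


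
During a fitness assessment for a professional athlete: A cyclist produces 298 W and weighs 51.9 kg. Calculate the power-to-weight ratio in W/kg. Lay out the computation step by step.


P/W = power / mass
= 298 / 51.9
= 5.742 W/kg

5.742 W/kg


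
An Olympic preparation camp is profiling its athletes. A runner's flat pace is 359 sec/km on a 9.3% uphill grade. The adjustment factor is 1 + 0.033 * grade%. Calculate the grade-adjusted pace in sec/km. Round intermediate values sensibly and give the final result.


Factor = 1 + 0.033 * 9.3 = 1.3069
Adjusted pace = 359 * 1.3069
= 469.18 sec/km

469.18 s/km


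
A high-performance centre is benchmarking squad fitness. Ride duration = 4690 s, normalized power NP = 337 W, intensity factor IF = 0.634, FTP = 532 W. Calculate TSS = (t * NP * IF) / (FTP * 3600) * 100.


Numerator = 4690 * 337 * 0.634 = 1002056.02
Denominator = 532 * 3600 = 1915200
TSS = 1002056.02 / 1915200 * 100
= 52.32

52.32 TSS


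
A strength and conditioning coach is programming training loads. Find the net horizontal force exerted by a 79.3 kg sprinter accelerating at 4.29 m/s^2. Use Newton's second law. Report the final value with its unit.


Newton's second law: F = m * a
F = 79.3 * 4.29 = 340.2 N

340.2 N


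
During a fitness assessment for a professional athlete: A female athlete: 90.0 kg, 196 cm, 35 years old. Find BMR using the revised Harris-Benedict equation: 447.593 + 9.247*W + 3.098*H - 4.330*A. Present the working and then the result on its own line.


Intercept = 447.593
Weight contribution = 9.247 * 90.0 = 832.23
Height contribution = 3.098 * 196 = 607.208
Age contribution = 4.33 * 35 = 151.55
BMR = 447.593 + 832.23 + 607.208 - 151.55
= 1735.48 kcal/day

1735.48 kcal/day


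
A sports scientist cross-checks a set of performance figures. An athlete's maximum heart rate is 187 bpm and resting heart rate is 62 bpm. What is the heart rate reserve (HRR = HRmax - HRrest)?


HRR = HRmax - HRrest
= 187 - 62
= 125 bpm

125 bpm


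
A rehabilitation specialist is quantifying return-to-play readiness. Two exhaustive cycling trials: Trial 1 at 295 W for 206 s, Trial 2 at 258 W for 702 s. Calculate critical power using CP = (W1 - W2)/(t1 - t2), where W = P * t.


W1 = 295 * 206 = 60770 J
W2 = 258 * 702 = 181116 J
CP = (60770 - 181116) / (206 - 702)
= -120346 / -496
= 242.63 W

242.63 W


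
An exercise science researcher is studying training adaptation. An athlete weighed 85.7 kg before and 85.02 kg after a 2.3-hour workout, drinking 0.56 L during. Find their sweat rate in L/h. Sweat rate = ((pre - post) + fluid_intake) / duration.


Body mass change = 0.68 kg
Total sweat loss = 0.68 + 0.56 = 1.24 L
Rate = 1.24 / 2.3 = 0.539 L/h

0.539 L/h


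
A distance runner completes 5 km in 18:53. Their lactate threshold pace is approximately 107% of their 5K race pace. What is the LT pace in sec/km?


Convert to seconds: 18 min 53 s = 1133 s
Pace per km = 1133 / 5 = 226.6 s/km
LT pace = 226.6 * 1.07 = 242.46 s/km

242.46 s/km


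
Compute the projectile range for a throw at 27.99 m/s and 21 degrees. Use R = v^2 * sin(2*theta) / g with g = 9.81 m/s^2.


Two times the angle = 42 degrees
sin(42) = 0.669131
R = 783.4401 * 0.669131 / 9.81 = 53.438 m

53.438 m


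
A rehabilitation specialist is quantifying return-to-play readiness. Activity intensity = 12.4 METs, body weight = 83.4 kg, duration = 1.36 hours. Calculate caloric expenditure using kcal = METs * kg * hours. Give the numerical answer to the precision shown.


kcal = 12.4 * 83.4 * 1.36
= 1034.16 * 1.36
= 1406.46 kcal

1406.46 kcal


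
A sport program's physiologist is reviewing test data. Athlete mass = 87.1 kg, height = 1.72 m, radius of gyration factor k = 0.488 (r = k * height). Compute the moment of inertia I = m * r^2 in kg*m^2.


r = k * height = 0.488 * 1.72 = 0.83936 m
r^2 = 0.83936^2 = 0.704525
I = 87.1 * 0.704525 = 61.364 kg*m^2

61.364 kg*m^2


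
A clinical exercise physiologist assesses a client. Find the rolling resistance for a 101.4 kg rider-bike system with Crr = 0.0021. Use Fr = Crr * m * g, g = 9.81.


m * g = 101.4 * 9.81 = 994.734 N
Fr = 0.0021 * 994.734 = 2.089 N

2.089 N


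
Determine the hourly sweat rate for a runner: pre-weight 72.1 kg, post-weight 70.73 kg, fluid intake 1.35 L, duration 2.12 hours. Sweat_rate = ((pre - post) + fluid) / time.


Mass lost = 72.1 - 70.73 = 1.37 kg
Add fluid consumed: 1.37 + 1.35 = 2.72 L total sweat
Sweat rate = 2.72 / 2.12 = 1.283 L/h

1.283 L/h


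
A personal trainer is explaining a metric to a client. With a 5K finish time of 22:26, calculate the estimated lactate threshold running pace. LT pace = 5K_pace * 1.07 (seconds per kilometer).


Race duration = 1346 s for 5 km
Average pace = 1346 / 5 = 269.2 s/km
LT pace = 269.2 * 1.07
= 288.04 s/km

288.04 s/km


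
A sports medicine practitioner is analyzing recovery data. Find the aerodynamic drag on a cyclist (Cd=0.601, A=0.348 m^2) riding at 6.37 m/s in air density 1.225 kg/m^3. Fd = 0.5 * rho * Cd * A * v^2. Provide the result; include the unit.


Fd = 0.5 * 1.225 * 0.601 * 0.348 * 6.37^2
= 0.5 * 1.225 * 0.601 * 0.348 * 40.5769
= 5.198 N

5.198 N


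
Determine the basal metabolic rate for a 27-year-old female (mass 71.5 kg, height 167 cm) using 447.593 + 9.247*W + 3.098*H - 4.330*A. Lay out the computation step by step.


BMR = 447.593 + 9.247*71.5 + 3.098*167 - 4.330*27
= 1509.21 kcal/day

1509.21 kcal/day


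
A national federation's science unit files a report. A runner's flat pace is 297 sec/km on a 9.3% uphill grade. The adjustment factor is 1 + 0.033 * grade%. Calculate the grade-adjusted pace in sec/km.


Factor = 1 + 0.033 * 9.3 = 1.3069
Adjusted pace = 297 * 1.3069
= 388.15 sec/km

388.15 s/km


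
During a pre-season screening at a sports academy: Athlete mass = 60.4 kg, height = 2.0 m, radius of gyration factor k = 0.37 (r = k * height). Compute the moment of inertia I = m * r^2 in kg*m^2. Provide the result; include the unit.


r = k * height = 0.37 * 2.0 = 0.74 m
r^2 = 0.74^2 = 0.5476
I = 60.4 * 0.5476 = 33.075 kg*m^2

33.075 kg*m^2


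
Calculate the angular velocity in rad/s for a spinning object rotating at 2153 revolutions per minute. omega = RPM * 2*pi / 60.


omega = RPM * 2*pi / 60
= 2153 * 6.28318531 / 60
= 225.462 rad/s

225.462 rad/s


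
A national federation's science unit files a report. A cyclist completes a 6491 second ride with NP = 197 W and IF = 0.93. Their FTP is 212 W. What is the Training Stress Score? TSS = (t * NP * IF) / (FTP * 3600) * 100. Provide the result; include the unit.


t * NP * IF = 6491 * 197 * 0.93 = 1189216.11
FTP * 3600 = 763200
TSS = (1189216.11 / 763200) * 100 = 155.82

155.82 TSS


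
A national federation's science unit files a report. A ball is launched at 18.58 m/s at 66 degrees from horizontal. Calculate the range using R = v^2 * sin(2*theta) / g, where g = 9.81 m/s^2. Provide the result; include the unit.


sin(2 * 66) = sin(132) = 0.743145
v^2 = 18.58^2 = 345.2164
R = 345.2164 * 0.743145 / 9.81
= 26.151 m

26.151 m


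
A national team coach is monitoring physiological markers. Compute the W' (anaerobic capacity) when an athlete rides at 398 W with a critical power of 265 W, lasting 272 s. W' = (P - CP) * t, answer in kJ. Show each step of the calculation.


Above-CP power = 133 W
Duration = 272 s
W' = 133 * 272 = 36176 J
Convert: 36176 / 1000 = 36.176 kJ

36.176 kJ


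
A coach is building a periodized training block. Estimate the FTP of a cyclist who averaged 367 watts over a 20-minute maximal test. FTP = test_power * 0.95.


FTP = 367 * 0.95 = 348.65 W

348.65 W


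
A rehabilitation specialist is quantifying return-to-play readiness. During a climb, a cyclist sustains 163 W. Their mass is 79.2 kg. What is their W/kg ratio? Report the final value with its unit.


Power-to-weight = 163 W / 79.2 kg
= 2.058 W/kg

2.058 W/kg


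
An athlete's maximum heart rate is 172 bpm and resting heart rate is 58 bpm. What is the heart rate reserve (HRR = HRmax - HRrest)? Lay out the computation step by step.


HRR = HRmax - HRrest
= 172 - 58
= 114 bpm

114 bpm


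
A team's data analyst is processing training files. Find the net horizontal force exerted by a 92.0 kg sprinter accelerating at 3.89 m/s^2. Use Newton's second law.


Newton's second law: F = m * a
F = 92.0 * 3.89 = 357.88 N

357.88 N


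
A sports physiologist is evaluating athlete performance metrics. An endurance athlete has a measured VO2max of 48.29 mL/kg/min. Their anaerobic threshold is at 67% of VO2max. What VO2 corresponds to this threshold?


Anaerobic threshold VO2 = VO2max * 67%
= 48.29 * 0.67
= 32.35 mL/kg/min

32.35 mL/kg/min


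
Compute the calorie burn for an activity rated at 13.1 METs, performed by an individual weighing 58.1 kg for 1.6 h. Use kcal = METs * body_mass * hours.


Product of METs and mass = 13.1 * 58.1 = 761.11
Total kcal = 761.11 * 1.6 = 1217.78 kcal

1217.78 kcal


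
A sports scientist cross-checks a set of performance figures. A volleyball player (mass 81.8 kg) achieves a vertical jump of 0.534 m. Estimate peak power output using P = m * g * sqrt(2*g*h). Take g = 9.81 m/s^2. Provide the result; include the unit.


2 * g * h = 2 * 9.81 * 0.534 = 10.47708
sqrt(10.47708) = 3.236832 m/s
P = 81.8 * 9.81 * 3.236832 = 2597.42 W

2597.42 W


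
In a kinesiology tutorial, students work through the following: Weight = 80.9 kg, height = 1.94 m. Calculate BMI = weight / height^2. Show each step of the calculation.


height^2 = 1.94^2 = 3.7636
BMI = 80.9 / 3.7636 = 21.5 kg/m^2

21.5 kg/m^2


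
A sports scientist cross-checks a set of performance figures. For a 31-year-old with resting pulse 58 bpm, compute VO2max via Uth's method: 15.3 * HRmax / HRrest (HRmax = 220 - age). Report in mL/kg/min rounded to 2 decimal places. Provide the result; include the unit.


Step 1: HRmax = 220 - 31 = 189 bpm
Step 2: Ratio = 189 / 58 = 3.2586
Step 3: VO2max = 15.3 * 3.2586 = 49.86 mL/kg/min

49.86 mL/kg/min


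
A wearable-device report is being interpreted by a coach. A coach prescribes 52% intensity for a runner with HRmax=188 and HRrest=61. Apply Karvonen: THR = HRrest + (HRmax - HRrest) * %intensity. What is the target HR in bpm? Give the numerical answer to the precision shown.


Heart rate reserve = 188 - 61 = 127
Intensity fraction = 52 / 100 = 0.52
THR = 61 + 127 * 0.52 = 127.04 bpm

127.04 bpm


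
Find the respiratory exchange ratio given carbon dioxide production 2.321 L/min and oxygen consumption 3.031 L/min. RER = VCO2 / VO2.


VCO2 = 2.321 L/min
VO2 = 3.031 L/min
RER = 2.321 / 3.031 = 0.7658

0.7658


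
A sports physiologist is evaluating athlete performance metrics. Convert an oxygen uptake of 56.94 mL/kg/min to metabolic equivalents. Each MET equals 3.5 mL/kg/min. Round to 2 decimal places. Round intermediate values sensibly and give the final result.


One MET = 3.5 mL/kg/min
Number of METs = 56.94 / 3.5
= 16.27 METs

16.27 METs


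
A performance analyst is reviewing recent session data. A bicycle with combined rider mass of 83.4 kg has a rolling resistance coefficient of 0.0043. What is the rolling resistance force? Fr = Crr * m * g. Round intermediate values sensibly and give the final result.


Fr = 0.0043 * 83.4 * 9.81
= 0.35862 * 9.81
= 3.518 N

3.518 N


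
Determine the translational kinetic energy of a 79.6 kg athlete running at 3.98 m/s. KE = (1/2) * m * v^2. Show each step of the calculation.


KE = 0.5 * m * v^2
= 0.5 * 79.6 * 3.98^2
= 0.5 * 79.6 * 15.8404
= 630.45 J

630.45 J


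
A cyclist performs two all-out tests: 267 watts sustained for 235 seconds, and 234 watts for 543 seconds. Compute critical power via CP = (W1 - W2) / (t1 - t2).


W1 = P1 * t1 = 267 * 235 = 62745 J
W2 = P2 * t2 = 234 * 543 = 127062 J
CP = (62745 - 127062) / (235 - 543)
= 208.82 W

208.82 W


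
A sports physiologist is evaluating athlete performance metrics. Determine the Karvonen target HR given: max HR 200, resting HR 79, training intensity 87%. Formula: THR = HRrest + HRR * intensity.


HRR = HRmax - HRrest = 200 - 79 = 121
THR = 79 + 121 * 0.87
= 184.27 bpm

184.27 bpm


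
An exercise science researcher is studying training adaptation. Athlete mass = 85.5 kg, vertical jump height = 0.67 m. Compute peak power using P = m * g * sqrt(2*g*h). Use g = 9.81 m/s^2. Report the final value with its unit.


sqrt(2 * 9.81 * 0.67) = sqrt(13.1454) = 3.625659 m/s
P = 85.5 * 9.81 * 3.625659
= 3041.04 W

3041.04 W


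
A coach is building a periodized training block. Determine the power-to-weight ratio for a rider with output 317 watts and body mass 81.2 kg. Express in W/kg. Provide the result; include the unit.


P/W = 317 / 81.2 = 3.904 W/kg

3.904 W/kg


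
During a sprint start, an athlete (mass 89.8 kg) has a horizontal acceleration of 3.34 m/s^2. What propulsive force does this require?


Propulsive force = mass * acceleration
= 89.8 kg * 3.34 m/s^2
= 299.93 N

299.93 N


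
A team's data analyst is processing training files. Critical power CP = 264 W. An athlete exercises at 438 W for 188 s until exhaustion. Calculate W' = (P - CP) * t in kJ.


P - CP = 438 - 264 = 174 W
W' = 174 * 188 = 32712 J
= 32712 / 1000 = 32.712 kJ

32.712 kJ


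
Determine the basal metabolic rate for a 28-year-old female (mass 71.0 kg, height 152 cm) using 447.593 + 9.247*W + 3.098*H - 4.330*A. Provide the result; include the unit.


BMR = 447.593 + 9.247*71.0 + 3.098*152 - 4.330*28
= 1453.79 kcal/day

1453.79 kcal/day


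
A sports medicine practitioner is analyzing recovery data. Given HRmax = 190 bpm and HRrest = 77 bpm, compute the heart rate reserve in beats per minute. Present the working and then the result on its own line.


Heart rate reserve = maximum HR minus resting HR
HRR = 190 - 77 = 113 bpm

113 bpm


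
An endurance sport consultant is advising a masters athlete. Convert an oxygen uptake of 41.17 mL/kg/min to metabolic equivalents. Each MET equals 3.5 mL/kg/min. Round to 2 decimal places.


One MET = 3.5 mL/kg/min
Number of METs = 41.17 / 3.5
= 11.76 METs

11.76 METs


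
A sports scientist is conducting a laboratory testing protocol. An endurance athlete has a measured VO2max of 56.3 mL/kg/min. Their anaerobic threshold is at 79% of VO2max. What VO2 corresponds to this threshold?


Anaerobic threshold VO2 = VO2max * 79%
= 56.3 * 0.79
= 44.48 mL/kg/min

44.48 mL/kg/min


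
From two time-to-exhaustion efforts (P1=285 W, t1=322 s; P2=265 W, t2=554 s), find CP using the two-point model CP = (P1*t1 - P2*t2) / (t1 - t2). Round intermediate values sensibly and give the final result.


Work in trial 1 = 91770 J
Work in trial 2 = 146810 J
Delta work = -55040 J
Delta time = -232 s
CP = -55040 / -232 = 237.24 W

237.24 W


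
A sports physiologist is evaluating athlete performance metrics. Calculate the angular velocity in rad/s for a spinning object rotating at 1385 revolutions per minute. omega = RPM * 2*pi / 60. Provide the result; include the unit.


omega = RPM * 2*pi / 60
= 1385 * 6.28318531 / 60
= 145.037 rad/s

145.037 rad/s


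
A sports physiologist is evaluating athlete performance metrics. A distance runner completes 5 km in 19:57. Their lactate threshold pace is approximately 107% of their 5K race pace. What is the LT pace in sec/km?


Convert to seconds: 19 min 57 s = 1197 s
Pace per km = 1197 / 5 = 239.4 s/km
LT pace = 239.4 * 1.07 = 256.16 s/km

256.16 s/km


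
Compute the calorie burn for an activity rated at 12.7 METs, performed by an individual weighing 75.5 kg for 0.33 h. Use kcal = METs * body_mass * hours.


Product of METs and mass = 12.7 * 75.5 = 958.85
Total kcal = 958.85 * 0.33 = 316.42 kcal

316.42 kcal


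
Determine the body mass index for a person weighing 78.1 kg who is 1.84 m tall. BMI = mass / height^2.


BMI = mass / height^2
= 78.1 / 1.84^2
= 78.1 / 3.3856
= 23.07 kg/m^2

23.07 kg/m^2


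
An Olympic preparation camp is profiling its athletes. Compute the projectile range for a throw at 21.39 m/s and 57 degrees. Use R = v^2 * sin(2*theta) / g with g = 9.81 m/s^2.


Two times the angle = 114 degrees
sin(114) = 0.913545
R = 457.5321 * 0.913545 / 9.81 = 42.607 m

42.607 m


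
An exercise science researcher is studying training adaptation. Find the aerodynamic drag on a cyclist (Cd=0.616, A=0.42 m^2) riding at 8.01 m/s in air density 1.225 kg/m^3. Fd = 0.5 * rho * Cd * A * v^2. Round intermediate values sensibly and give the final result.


Fd = 0.5 * 1.225 * 0.616 * 0.42 * 8.01^2
= 0.5 * 1.225 * 0.616 * 0.42 * 64.1601
= 10.167 N

10.167 N


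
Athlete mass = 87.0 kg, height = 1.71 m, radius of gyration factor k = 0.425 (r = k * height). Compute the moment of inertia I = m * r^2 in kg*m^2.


r = k * height = 0.425 * 1.71 = 0.72675 m
r^2 = 0.72675^2 = 0.528166
I = 87.0 * 0.528166 = 45.95 kg*m^2

45.95 kg*m^2


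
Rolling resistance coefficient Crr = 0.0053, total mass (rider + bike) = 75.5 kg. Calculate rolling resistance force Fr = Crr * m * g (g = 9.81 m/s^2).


Fr = Crr * m * g
= 0.0053 * 75.5 * 9.81
= 3.925 N

3.925 N


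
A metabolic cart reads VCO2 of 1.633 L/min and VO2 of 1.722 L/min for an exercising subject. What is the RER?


RER = VCO2 / VO2 = 1.633 / 1.722 = 0.9483

0.9483


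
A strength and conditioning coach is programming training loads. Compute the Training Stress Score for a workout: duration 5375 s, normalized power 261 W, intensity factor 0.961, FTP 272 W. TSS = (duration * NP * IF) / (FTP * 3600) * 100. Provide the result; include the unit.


Product = 5375 * 261 * 0.961 = 1348162.875
Base = 272 * 3600 = 979200
TSS = 1348162.875 / 979200 * 100 = 137.68

137.68 TSS


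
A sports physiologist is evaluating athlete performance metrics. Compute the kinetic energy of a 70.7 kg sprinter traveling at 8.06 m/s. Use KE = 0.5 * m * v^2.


Velocity squared = 64.9636
KE = 0.5 * 70.7 * 64.9636 = 2296.46 J

2296.46 J


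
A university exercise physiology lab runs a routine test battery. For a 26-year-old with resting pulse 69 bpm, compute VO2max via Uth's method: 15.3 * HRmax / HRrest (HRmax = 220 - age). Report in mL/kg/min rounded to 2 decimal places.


Step 1: HRmax = 220 - 26 = 194 bpm
Step 2: Ratio = 194 / 69 = 2.8116
Step 3: VO2max = 15.3 * 2.8116 = 43.02 mL/kg/min

43.02 mL/kg/min


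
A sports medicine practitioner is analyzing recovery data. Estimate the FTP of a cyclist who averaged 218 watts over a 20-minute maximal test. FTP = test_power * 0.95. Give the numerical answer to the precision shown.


FTP = 218 * 0.95 = 207.1 W

207.1 W


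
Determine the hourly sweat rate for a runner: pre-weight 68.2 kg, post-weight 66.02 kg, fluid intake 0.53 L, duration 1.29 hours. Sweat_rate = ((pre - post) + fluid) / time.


Mass lost = 68.2 - 66.02 = 2.18 kg
Add fluid consumed: 2.18 + 0.53 = 2.71 L total sweat
Sweat rate = 2.71 / 1.29 = 2.101 L/h

2.101 L/h


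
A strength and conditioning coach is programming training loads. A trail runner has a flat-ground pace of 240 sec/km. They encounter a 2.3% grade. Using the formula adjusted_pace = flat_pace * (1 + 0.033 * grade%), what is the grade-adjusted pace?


Grade factor = 1 + 0.033 * 2.3 = 1.0759
Adjusted = 240 * 1.0759 = 258.22 sec/km

258.22 s/km


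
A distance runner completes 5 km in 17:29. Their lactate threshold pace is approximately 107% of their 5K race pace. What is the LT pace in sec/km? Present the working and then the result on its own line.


Convert to seconds: 17 min 29 s = 1049 s
Pace per km = 1049 / 5 = 209.8 s/km
LT pace = 209.8 * 1.07 = 224.49 s/km

224.49 s/km


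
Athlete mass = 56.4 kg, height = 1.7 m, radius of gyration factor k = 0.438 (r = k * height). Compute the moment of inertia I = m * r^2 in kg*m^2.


r = k * height = 0.438 * 1.7 = 0.7446 m
r^2 = 0.7446^2 = 0.554429
I = 56.4 * 0.554429 = 31.27 kg*m^2

31.27 kg*m^2


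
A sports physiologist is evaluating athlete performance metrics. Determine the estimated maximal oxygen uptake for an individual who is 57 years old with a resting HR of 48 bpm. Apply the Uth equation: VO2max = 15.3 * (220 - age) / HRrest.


HRmax = 220 - 57 = 163
VO2max = 15.3 * (163 / 48)
= 15.3 * 3.3958
= 51.96 mL/kg/min

51.96 mL/kg/min


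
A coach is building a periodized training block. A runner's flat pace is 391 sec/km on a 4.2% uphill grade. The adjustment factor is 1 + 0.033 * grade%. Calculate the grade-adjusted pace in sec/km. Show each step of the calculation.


Factor = 1 + 0.033 * 4.2 = 1.1386
Adjusted pace = 391 * 1.1386
= 445.19 sec/km

445.19 s/km


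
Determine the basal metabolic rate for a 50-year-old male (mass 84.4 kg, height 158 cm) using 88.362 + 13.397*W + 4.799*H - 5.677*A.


BMR = 88.362 + 13.397*84.4 + 4.799*158 - 5.677*50
= 1693.46 kcal/day

1693.46 kcal/day


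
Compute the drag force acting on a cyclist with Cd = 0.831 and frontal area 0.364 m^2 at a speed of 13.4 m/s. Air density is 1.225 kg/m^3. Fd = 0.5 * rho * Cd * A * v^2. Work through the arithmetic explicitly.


Step 1: v^2 = 179.56
Step 2: Fd = 0.5 * 1.225 * 0.831 * 0.364 * 179.56
= 33.267 N

33.267 N


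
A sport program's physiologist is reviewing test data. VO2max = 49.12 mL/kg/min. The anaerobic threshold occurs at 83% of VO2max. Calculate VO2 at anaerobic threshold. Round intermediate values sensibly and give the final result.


AT fraction = 83 / 100 = 0.83
AT VO2 = 49.12 * 0.83
= 40.77 mL/kg/min

40.77 mL/kg/min


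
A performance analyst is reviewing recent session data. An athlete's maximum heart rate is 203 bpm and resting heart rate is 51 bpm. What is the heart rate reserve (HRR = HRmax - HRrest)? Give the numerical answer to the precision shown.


HRR = HRmax - HRrest
= 203 - 51
= 152 bpm

152 bpm


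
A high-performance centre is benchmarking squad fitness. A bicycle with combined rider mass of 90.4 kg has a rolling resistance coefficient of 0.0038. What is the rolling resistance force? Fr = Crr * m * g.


Fr = 0.0038 * 90.4 * 9.81
= 0.34352 * 9.81
= 3.37 N

3.37 N


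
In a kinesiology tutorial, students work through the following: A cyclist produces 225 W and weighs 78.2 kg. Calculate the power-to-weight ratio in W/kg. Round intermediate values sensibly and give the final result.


P/W = power / mass
= 225 / 78.2
= 2.877 W/kg

2.877 W/kg


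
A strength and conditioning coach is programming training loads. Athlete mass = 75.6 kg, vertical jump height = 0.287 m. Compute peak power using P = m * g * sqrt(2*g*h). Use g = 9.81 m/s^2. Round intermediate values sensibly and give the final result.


sqrt(2 * 9.81 * 0.287) = sqrt(5.63094) = 2.37296 m/s
P = 75.6 * 9.81 * 2.37296
= 1759.87 W

1759.87 W


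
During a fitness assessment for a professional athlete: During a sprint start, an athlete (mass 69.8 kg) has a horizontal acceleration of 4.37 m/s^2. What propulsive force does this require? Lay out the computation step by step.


Propulsive force = mass * acceleration
= 69.8 kg * 4.37 m/s^2
= 305.03 N

305.03 N


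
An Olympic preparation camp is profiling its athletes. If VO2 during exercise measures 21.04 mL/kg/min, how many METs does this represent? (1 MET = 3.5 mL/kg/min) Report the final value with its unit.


METs = VO2 / 3.5 = 21.04 / 3.5 = 6.01

6.01 METs


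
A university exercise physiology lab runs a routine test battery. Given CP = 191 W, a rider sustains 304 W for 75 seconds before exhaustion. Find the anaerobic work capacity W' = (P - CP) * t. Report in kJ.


Excess power = 304 - 191 = 113 W
Work above CP = 113 * 75 = 8475 J
W' = 8.475 kJ

8.475 kJ


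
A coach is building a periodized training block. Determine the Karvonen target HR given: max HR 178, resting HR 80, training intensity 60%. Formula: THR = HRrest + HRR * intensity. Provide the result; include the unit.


HRR = HRmax - HRrest = 178 - 80 = 98
THR = 80 + 98 * 0.6
= 138.8 bpm

138.8 bpm


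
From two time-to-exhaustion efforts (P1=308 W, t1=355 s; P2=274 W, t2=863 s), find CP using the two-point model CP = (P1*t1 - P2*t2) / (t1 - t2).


Work in trial 1 = 109340 J
Work in trial 2 = 236462 J
Delta work = -127122 J
Delta time = -508 s
CP = -127122 / -508 = 250.24 W

250.24 W


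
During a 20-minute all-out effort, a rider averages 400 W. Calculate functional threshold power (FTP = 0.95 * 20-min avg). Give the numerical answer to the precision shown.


FTP = 0.95 * 400
= 380.0 W

380.0 W


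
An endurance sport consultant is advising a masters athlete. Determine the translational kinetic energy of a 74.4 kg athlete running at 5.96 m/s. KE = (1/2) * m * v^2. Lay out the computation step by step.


KE = 0.5 * m * v^2
= 0.5 * 74.4 * 5.96^2
= 0.5 * 74.4 * 35.5216
= 1321.4 J

1321.4 J


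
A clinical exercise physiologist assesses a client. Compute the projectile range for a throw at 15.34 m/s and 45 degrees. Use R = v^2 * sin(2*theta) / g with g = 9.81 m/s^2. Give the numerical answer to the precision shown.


Two times the angle = 90 degrees
sin(90) = 1.0
R = 235.3156 * 1.0 / 9.81 = 23.987 m

23.987 m
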